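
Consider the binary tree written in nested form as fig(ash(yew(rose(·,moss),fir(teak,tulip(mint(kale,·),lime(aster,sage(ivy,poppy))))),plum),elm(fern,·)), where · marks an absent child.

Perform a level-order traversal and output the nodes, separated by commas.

fig, ash, elm, yew, plum, fern, rose, fir, moss, teak, tulip, mint, lime, kale, aster, sage, ivy, poppy

Level-order visits nodes level by level from the root, left to right within each level.
Level 0: fig
Level 1: ash, elm
Level 2: yew, plum, fern
Level 3: rose, fir
Level 4: moss, teak, tulip
Level 5: mint, lime
Level 6: kale, aster, sage
Level 7: ivy, poppy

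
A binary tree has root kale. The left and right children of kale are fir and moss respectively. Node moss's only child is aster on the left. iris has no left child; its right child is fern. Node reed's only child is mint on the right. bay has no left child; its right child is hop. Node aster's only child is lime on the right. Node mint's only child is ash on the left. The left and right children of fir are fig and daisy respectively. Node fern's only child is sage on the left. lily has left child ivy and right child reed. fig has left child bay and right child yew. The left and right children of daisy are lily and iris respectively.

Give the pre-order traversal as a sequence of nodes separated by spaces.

Pre-order visits the node, then its left subtree, then its right subtree.
Visit kale.
At kale: go left to fir.
  Visit fir.
  At fir: go left to fig.
    Visit fig.
    At fig: go left to bay.
      Visit bay.
      At bay: no left child.
      At bay: go right to hop.
        hop is a leaf — visit hop.
    At fig: go right to yew.
      yew is a leaf — visit yew.
  At fir: go right to daisy.
    Visit daisy.
    At daisy: go left to lily.
      Visit lily.
      At lily: go left to ivy.
        ivy is a leaf — visit ivy.
      At lily: go right to reed.
        Visit reed.
        At reed: no left child.
        At reed: go right to mint.
          Visit mint.
          At mint: go left to ash.
            ash is a leaf — visit ash.
          At mint: no right child.
    At daisy: go right to iris.
      Visit iris.
      At iris: no left child.
      At iris: go right to fern.
        Visit fern.
        At fern: go left to sage.
          sage is a leaf — visit sage.
        At fern: no right child.
At kale: go right to moss.
  Visit moss.
  At moss: go left to aster.
    Visit aster.
    At aster: no left child.
    At aster: go right to lime.
      lime is a leaf — visit lime.
  At moss: no right child.

kale fir fig bay hop yew daisy lily ivy reed mint ash iris fern sage moss aster lime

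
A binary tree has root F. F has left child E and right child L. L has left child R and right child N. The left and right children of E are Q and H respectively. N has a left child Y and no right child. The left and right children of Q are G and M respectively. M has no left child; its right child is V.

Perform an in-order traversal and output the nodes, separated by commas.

In-order visits the left subtree, then the node, then the right subtree.
At F: go left to E.
  At E: go left to Q.
    At Q: go left to G.
      G is a leaf — visit G.
    Visit Q.
    At Q: go right to M.
      At M: no left child.
      Visit M.
      At M: go right to V.
        V is a leaf — visit V.
  Visit E.
  At E: go right to H.
    H is a leaf — visit H.
Visit F.
At F: go right to L.
  At L: go left to R.
    R is a leaf — visit R.
  Visit L.
  At L: go right to N.
    At N: go left to Y.
      Y is a leaf — visit Y.
    Visit N.
    At N: no right child.

G, Q, M, V, E, H, F, R, L, Y, N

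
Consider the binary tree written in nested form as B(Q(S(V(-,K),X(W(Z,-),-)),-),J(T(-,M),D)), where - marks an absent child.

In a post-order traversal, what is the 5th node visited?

Post-order visits the left subtree, then the right subtree, then the node.
At B: go left to Q.
  At Q: go left to S.
    At S: go left to V.
      At V: no left child.
      At V: go right to K.
        K is a leaf — visit K.
      Visit V.
    At S: go right to X.
      At X: go left to W.
        At W: go left to Z.
          Z is a leaf — visit Z.
        At W: no right child.
        Visit W.
      At X: no right child.
      Visit X.
    Visit S.
  At Q: no right child.
  Visit Q.
At B: go right to J.
  At J: go left to T.
    At T: no left child.
    At T: go right to M.
      M is a leaf — visit M.
    Visit T.
  At J: go right to D.
    D is a leaf — visit D.
  Visit J.
Visit B.
Full post-order sequence: K, V, Z, W, X, S, Q, M, T, D, J, B.

X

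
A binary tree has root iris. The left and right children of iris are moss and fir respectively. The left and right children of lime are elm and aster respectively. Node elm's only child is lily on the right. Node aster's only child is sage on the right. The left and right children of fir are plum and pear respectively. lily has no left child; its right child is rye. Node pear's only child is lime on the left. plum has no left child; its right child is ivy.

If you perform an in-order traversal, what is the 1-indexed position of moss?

In-order visits the left subtree, then the node, then the right subtree.
At iris: go left to moss.
  moss is a leaf — visit moss.
Visit iris.
At iris: go right to fir.
  At fir: go left to plum.
    At plum: no left child.
    Visit plum.
    At plum: go right to ivy.
      ivy is a leaf — visit ivy.
  Visit fir.
  At fir: go right to pear.
    At pear: go left to lime.
      At lime: go left to elm.
        At elm: no left child.
        Visit elm.
        At elm: go right to lily.
          At lily: no left child.
          Visit lily.
          At lily: go right to rye.
            rye is a leaf — visit rye.
      Visit lime.
      At lime: go right to aster.
        At aster: no left child.
        Visit aster.
        At aster: go right to sage.
          sage is a leaf — visit sage.
    Visit pear.
    At pear: no right child.
Full in-order sequence: moss, iris, plum, ivy, fir, elm, lily, rye, lime, aster, sage, pear.

1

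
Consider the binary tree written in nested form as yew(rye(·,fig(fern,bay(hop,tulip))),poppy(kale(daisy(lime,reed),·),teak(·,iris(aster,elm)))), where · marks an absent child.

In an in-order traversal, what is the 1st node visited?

rye

In-order visits the left subtree, then the node, then the right subtree.
At yew: go left to rye.
  At rye: no left child.
  Visit rye.
  At rye: go right to fig.
    At fig: go left to fern.
      fern is a leaf — visit fern.
    Visit fig.
    At fig: go right to bay.
      At bay: go left to hop.
        hop is a leaf — visit hop.
      Visit bay.
      At bay: go right to tulip.
        tulip is a leaf — visit tulip.
Visit yew.
At yew: go right to poppy.
  At poppy: go left to kale.
    At kale: go left to daisy.
      At daisy: go left to lime.
        lime is a leaf — visit lime.
      Visit daisy.
      At daisy: go right to reed.
        reed is a leaf — visit reed.
    Visit kale.
    At kale: no right child.
  Visit poppy.
  At poppy: go right to teak.
    At teak: no left child.
    Visit teak.
    At teak: go right to iris.
      At iris: go left to aster.
        aster is a leaf — visit aster.
      Visit iris.
      At iris: go right to elm.
        elm is a leaf — visit elm.
Full in-order sequence: rye, fern, fig, hop, bay, tulip, yew, lime, daisy, reed, kale, poppy, teak, aster, iris, elm.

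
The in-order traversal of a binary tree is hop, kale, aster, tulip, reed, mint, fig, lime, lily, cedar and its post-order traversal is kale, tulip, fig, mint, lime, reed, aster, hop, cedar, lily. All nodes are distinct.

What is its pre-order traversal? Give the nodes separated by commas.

The last element of post-order is the root; it splits in-order into left and right subtrees.
Root lily: left subtree has 8 nodes {hop, kale, aster, tulip, reed, mint, fig, lime}, right has 1 {cedar}.
  Root hop: left subtree has 0 nodes { }, right has 7 {kale, aster, tulip, reed, mint, fig, lime}.
    Root aster: left subtree has 1 node {kale}, right has 5 {tulip, reed, mint, fig, lime}.
      Root reed: left subtree has 1 node {tulip}, right has 3 {mint, fig, lime}.
        Root lime: left subtree has 2 nodes {mint, fig}, right has 0 { }.
          Root mint: left subtree has 0 nodes { }, right has 1 {fig}.

lily, hop, aster, kale, reed, tulip, lime, mint, fig, cedar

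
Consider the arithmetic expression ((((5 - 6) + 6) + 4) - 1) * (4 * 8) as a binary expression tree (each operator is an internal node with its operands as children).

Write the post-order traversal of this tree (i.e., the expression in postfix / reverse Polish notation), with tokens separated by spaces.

Post-order on an expression tree gives postfix notation: for each operator, emit left operand, right operand, then the operator.

5 6 - 6 + 4 + 1 - 4 8 * *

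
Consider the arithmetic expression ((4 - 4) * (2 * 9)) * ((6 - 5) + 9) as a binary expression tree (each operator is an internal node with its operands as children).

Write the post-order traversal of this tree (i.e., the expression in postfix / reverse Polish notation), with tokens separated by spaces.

Post-order on an expression tree gives postfix notation: for each operator, emit left operand, right operand, then the operator.

4 4 - 2 9 * * 6 5 - 9 + *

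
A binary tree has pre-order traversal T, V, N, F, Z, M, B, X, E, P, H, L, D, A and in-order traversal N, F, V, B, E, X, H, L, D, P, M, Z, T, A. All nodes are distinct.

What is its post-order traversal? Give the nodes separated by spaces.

F N E D L H P X B M Z V A T

The first element of pre-order is the root; it splits in-order into left and right subtrees.
Root T: left subtree has 12 nodes {N, F, V, B, E, X, H, L, D, P, M, Z}, right has 1 {A}.
  Root V: left subtree has 2 nodes {N, F}, right has 9 {B, E, X, H, L, D, P, M, Z}.
    Root N: left subtree has 0 nodes { }, right has 1 {F}.
    Root Z: left subtree has 8 nodes {B, E, X, H, L, D, P, M}, right has 0 { }.
      Root M: left subtree has 7 nodes {B, E, X, H, L, D, P}, right has 0 { }.
        Root B: left subtree has 0 nodes { }, right has 6 {E, X, H, L, D, P}.
          Root X: left subtree has 1 node {E}, right has 4 {H, L, D, P}.
            Root P: left subtree has 3 nodes {H, L, D}, right has 0 { }.
              Root H: left subtree has 0 nodes { }, right has 2 {L, D}.
                Root L: left subtree has 0 nodes { }, right has 1 {D}.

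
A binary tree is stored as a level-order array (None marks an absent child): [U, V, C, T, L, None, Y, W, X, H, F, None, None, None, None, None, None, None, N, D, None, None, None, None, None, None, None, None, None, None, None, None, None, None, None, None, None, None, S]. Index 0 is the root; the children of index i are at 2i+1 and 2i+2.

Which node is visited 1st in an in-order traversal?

W

In-order visits the left subtree, then the node, then the right subtree.
At U: go left to V.
  At V: go left to T.
    At T: go left to W.
      W is a leaf — visit W.
    Visit T.
    At T: go right to X.
      At X: no left child.
      Visit X.
      At X: go right to N.
        At N: no left child.
        Visit N.
        At N: go right to S.
          S is a leaf — visit S.
  Visit V.
  At V: go right to L.
    At L: go left to H.
      At H: go left to D.
        D is a leaf — visit D.
      Visit H.
      At H: no right child.
    Visit L.
    At L: go right to F.
      F is a leaf — visit F.
Visit U.
At U: go right to C.
  At C: no left child.
  Visit C.
  At C: go right to Y.
    Y is a leaf — visit Y.
Full in-order sequence: W, T, X, N, S, V, D, H, L, F, U, C, Y.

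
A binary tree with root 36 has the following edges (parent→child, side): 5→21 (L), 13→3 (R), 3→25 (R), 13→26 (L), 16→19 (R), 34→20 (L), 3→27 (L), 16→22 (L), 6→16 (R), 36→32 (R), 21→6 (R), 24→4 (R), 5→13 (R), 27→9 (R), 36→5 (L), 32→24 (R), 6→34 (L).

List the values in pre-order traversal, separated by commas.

Pre-order visits the node, then its left subtree, then its right subtree.
Visit 36.
At 36: go left to 5.
  Visit 5.
  At 5: go left to 21.
    Visit 21.
    At 21: no left child.
    At 21: go right to 6.
      Visit 6.
      At 6: go left to 34.
        Visit 34.
        At 34: go left to 20.
          20 is a leaf — visit 20.
        At 34: no right child.
      At 6: go right to 16.
        Visit 16.
        At 16: go left to 22.
          22 is a leaf — visit 22.
        At 16: go right to 19.
          19 is a leaf — visit 19.
  At 5: go right to 13.
    Visit 13.
    At 13: go left to 26.
      26 is a leaf — visit 26.
    At 13: go right to 3.
      Visit 3.
      At 3: go left to 27.
        Visit 27.
        At 27: no left child.
        At 27: go right to 9.
          9 is a leaf — visit 9.
      At 3: go right to 25.
        25 is a leaf — visit 25.
At 36: go right to 32.
  Visit 32.
  At 32: no left child.
  At 32: go right to 24.
    Visit 24.
    At 24: no left child.
    At 24: go right to 4.
      4 is a leaf — visit 4.

36, 5, 21, 6, 34, 20, 16, 22, 19, 13, 26, 3, 27, 9, 25, 32, 24, 4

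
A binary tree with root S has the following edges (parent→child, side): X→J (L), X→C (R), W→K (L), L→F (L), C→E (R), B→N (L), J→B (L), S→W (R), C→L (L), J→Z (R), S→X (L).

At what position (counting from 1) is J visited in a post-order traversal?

Post-order visits the left subtree, then the right subtree, then the node.
At S: go left to X.
  At X: go left to J.
    At J: go left to B.
      At B: go left to N.
        N is a leaf — visit N.
      At B: no right child.
      Visit B.
    At J: go right to Z.
      Z is a leaf — visit Z.
    Visit J.
  At X: go right to C.
    At C: go left to L.
      At L: go left to F.
        F is a leaf — visit F.
      At L: no right child.
      Visit L.
    At C: go right to E.
      E is a leaf — visit E.
    Visit C.
  Visit X.
At S: go right to W.
  At W: go left to K.
    K is a leaf — visit K.
  At W: no right child.
  Visit W.
Visit S.
Full post-order sequence: N, B, Z, J, F, L, E, C, X, K, W, S.

4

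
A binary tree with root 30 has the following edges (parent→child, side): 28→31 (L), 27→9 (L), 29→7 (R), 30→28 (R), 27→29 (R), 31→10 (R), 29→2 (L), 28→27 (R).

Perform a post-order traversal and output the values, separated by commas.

Post-order visits the left subtree, then the right subtree, then the node.
At 30: no left child.
At 30: go right to 28.
  At 28: go left to 31.
    At 31: no left child.
    At 31: go right to 10.
      10 is a leaf — visit 10.
    Visit 31.
  At 28: go right to 27.
    At 27: go left to 9.
      9 is a leaf — visit 9.
    At 27: go right to 29.
      At 29: go left to 2.
        2 is a leaf — visit 2.
      At 29: go right to 7.
        7 is a leaf — visit 7.
      Visit 29.
    Visit 27.
  Visit 28.
Visit 30.

10, 31, 9, 2, 7, 29, 27, 28, 30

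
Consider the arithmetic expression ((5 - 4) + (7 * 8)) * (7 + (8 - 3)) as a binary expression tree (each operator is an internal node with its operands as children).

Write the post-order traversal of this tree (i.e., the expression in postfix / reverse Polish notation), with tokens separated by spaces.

Post-order on an expression tree gives postfix notation: for each operator, emit left operand, right operand, then the operator.

5 4 - 7 8 * + 7 8 3 - + *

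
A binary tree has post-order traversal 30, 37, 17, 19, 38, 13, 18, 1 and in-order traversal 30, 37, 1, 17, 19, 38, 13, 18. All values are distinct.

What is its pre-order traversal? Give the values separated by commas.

1, 37, 30, 18, 13, 38, 19, 17

The last element of post-order is the root; it splits in-order into left and right subtrees.
Root 1: left subtree has 2 nodes {30, 37}, right has 5 {17, 19, 38, 13, 18}.
  Root 37: left subtree has 1 node {30}, right has 0 { }.
  Root 18: left subtree has 4 nodes {17, 19, 38, 13}, right has 0 { }.
    Root 13: left subtree has 3 nodes {17, 19, 38}, right has 0 { }.
      Root 38: left subtree has 2 nodes {17, 19}, right has 0 { }.
        Root 19: left subtree has 1 node {17}, right has 0 { }.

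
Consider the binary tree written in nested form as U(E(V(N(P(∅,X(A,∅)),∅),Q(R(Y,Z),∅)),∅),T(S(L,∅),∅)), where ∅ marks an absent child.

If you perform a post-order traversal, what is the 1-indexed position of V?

9

Post-order visits the left subtree, then the right subtree, then the node.
At U: go left to E.
  At E: go left to V.
    At V: go left to N.
      At N: go left to P.
        At P: no left child.
        At P: go right to X.
          At X: go left to A.
            A is a leaf — visit A.
          At X: no right child.
          Visit X.
        Visit P.
      At N: no right child.
      Visit N.
    At V: go right to Q.
      At Q: go left to R.
        At R: go left to Y.
          Y is a leaf — visit Y.
        At R: go right to Z.
          Z is a leaf — visit Z.
        Visit R.
      At Q: no right child.
      Visit Q.
    Visit V.
  At E: no right child.
  Visit E.
At U: go right to T.
  At T: go left to S.
    At S: go left to L.
      L is a leaf — visit L.
    At S: no right child.
    Visit S.
  At T: no right child.
  Visit T.
Visit U.
Full post-order sequence: A, X, P, N, Y, Z, R, Q, V, E, L, S, T, U.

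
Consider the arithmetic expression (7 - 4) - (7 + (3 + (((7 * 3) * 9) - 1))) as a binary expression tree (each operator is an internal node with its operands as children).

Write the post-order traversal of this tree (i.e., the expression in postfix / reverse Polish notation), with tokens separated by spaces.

7 4 - 7 3 7 3 * 9 * 1 - + + -

Post-order on an expression tree gives postfix notation: for each operator, emit left operand, right operand, then the operator.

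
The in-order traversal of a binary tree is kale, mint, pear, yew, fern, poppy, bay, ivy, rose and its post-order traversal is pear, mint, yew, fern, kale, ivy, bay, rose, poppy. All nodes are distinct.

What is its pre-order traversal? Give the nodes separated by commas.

poppy, kale, fern, yew, mint, pear, rose, bay, ivy

The last element of post-order is the root; it splits in-order into left and right subtrees.
Root poppy: left subtree has 5 nodes {kale, mint, pear, yew, fern}, right has 3 {bay, ivy, rose}.
  Root kale: left subtree has 0 nodes { }, right has 4 {mint, pear, yew, fern}.
    Root fern: left subtree has 3 nodes {mint, pear, yew}, right has 0 { }.
      Root yew: left subtree has 2 nodes {mint, pear}, right has 0 { }.
        Root mint: left subtree has 0 nodes { }, right has 1 {pear}.
  Root rose: left subtree has 2 nodes {bay, ivy}, right has 0 { }.
    Root bay: left subtree has 0 nodes { }, right has 1 {ivy}.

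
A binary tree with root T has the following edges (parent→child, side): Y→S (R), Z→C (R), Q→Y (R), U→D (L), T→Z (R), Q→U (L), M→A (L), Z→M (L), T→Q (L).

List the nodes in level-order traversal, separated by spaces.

T Q Z U Y M C D S A

Level-order visits nodes level by level from the root, left to right within each level.
Level 0: T
Level 1: Q, Z
Level 2: U, Y, M, C
Level 3: D, S, A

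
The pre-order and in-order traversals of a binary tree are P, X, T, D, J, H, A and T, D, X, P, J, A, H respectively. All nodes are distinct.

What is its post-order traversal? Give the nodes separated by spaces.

The first element of pre-order is the root; it splits in-order into left and right subtrees.
Root P: left subtree has 3 nodes {T, D, X}, right has 3 {J, A, H}.
  Root X: left subtree has 2 nodes {T, D}, right has 0 { }.
    Root T: left subtree has 0 nodes { }, right has 1 {D}.
  Root J: left subtree has 0 nodes { }, right has 2 {A, H}.
    Root H: left subtree has 1 node {A}, right has 0 { }.

D T X A H J P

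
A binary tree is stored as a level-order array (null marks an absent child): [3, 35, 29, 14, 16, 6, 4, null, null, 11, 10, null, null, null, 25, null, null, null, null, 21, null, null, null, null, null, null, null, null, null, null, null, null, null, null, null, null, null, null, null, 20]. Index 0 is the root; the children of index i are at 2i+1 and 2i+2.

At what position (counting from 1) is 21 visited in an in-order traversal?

4

In-order visits the left subtree, then the node, then the right subtree.
At 3: go left to 35.
  At 35: go left to 14.
    14 is a leaf — visit 14.
  Visit 35.
  At 35: go right to 16.
    At 16: go left to 11.
      At 11: go left to 21.
        At 21: go left to 20.
          20 is a leaf — visit 20.
        Visit 21.
        At 21: no right child.
      Visit 11.
      At 11: no right child.
    Visit 16.
    At 16: go right to 10.
      10 is a leaf — visit 10.
Visit 3.
At 3: go right to 29.
  At 29: go left to 6.
    6 is a leaf — visit 6.
  Visit 29.
  At 29: go right to 4.
    At 4: no left child.
    Visit 4.
    At 4: go right to 25.
      25 is a leaf — visit 25.
Full in-order sequence: 14, 35, 20, 21, 11, 16, 10, 3, 6, 29, 4, 25.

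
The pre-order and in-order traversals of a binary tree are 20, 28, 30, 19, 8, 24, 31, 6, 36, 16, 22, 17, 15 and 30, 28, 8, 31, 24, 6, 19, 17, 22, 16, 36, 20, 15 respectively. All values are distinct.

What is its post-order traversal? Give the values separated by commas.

The first element of pre-order is the root; it splits in-order into left and right subtrees.
Root 20: left subtree has 11 nodes {30, 28, 8, 31, 24, 6, 19, 17, 22, 16, 36}, right has 1 {15}.
  Root 28: left subtree has 1 node {30}, right has 9 {8, 31, 24, 6, 19, 17, 22, 16, 36}.
    Root 19: left subtree has 4 nodes {8, 31, 24, 6}, right has 4 {17, 22, 16, 36}.
      Root 8: left subtree has 0 nodes { }, right has 3 {31, 24, 6}.
        Root 24: left subtree has 1 node {31}, right has 1 {6}.
      Root 36: left subtree has 3 nodes {17, 22, 16}, right has 0 { }.
        Root 16: left subtree has 2 nodes {17, 22}, right has 0 { }.
          Root 22: left subtree has 1 node {17}, right has 0 { }.

30, 31, 6, 24, 8, 17, 22, 16, 36, 19, 28, 15, 20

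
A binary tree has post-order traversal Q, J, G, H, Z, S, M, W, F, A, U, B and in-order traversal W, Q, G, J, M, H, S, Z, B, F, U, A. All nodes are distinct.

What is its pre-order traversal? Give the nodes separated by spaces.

B W M G Q J S H Z U F A

The last element of post-order is the root; it splits in-order into left and right subtrees.
Root B: left subtree has 8 nodes {W, Q, G, J, M, H, S, Z}, right has 3 {F, U, A}.
  Root W: left subtree has 0 nodes { }, right has 7 {Q, G, J, M, H, S, Z}.
    Root M: left subtree has 3 nodes {Q, G, J}, right has 3 {H, S, Z}.
      Root G: left subtree has 1 node {Q}, right has 1 {J}.
      Root S: left subtree has 1 node {H}, right has 1 {Z}.
  Root U: left subtree has 1 node {F}, right has 1 {A}.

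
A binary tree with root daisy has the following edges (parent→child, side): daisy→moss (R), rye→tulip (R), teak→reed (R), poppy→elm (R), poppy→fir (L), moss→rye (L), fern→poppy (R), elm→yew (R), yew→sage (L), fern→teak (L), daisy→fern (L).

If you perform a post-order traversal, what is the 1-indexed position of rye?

10

Post-order visits the left subtree, then the right subtree, then the node.
At daisy: go left to fern.
  At fern: go left to teak.
    At teak: no left child.
    At teak: go right to reed.
      reed is a leaf — visit reed.
    Visit teak.
  At fern: go right to poppy.
    At poppy: go left to fir.
      fir is a leaf — visit fir.
    At poppy: go right to elm.
      At elm: no left child.
      At elm: go right to yew.
        At yew: go left to sage.
          sage is a leaf — visit sage.
        At yew: no right child.
        Visit yew.
      Visit elm.
    Visit poppy.
  Visit fern.
At daisy: go right to moss.
  At moss: go left to rye.
    At rye: no left child.
    At rye: go right to tulip.
      tulip is a leaf — visit tulip.
    Visit rye.
  At moss: no right child.
  Visit moss.
Visit daisy.
Full post-order sequence: reed, teak, fir, sage, yew, elm, poppy, fern, tulip, rye, moss, daisy.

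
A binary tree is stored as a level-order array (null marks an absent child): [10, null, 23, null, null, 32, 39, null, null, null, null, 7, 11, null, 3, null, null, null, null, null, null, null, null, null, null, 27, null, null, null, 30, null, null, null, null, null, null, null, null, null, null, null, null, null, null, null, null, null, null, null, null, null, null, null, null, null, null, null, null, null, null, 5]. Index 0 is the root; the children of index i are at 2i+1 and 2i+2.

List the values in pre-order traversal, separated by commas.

Pre-order visits the node, then its left subtree, then its right subtree.
Visit 10.
At 10: no left child.
At 10: go right to 23.
  Visit 23.
  At 23: go left to 32.
    Visit 32.
    At 32: go left to 7.
      7 is a leaf — visit 7.
    At 32: go right to 11.
      Visit 11.
      At 11: go left to 27.
        27 is a leaf — visit 27.
      At 11: no right child.
  At 23: go right to 39.
    Visit 39.
    At 39: no left child.
    At 39: go right to 3.
      Visit 3.
      At 3: go left to 30.
        Visit 30.
        At 30: no left child.
        At 30: go right to 5.
          5 is a leaf — visit 5.
      At 3: no right child.

10, 23, 32, 7, 11, 27, 39, 3, 30, 5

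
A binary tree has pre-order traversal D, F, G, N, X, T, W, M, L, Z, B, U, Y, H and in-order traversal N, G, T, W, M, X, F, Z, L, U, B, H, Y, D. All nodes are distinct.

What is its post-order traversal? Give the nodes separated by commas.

N, M, W, T, X, G, Z, U, H, Y, B, L, F, D

The first element of pre-order is the root; it splits in-order into left and right subtrees.
Root D: left subtree has 13 nodes {N, G, T, W, M, X, F, Z, L, U, B, H, Y}, right has 0 { }.
  Root F: left subtree has 6 nodes {N, G, T, W, M, X}, right has 6 {Z, L, U, B, H, Y}.
    Root G: left subtree has 1 node {N}, right has 4 {T, W, M, X}.
      Root X: left subtree has 3 nodes {T, W, M}, right has 0 { }.
        Root T: left subtree has 0 nodes { }, right has 2 {W, M}.
          Root W: left subtree has 0 nodes { }, right has 1 {M}.
    Root L: left subtree has 1 node {Z}, right has 4 {U, B, H, Y}.
      Root B: left subtree has 1 node {U}, right has 2 {H, Y}.
        Root Y: left subtree has 1 node {H}, right has 0 { }.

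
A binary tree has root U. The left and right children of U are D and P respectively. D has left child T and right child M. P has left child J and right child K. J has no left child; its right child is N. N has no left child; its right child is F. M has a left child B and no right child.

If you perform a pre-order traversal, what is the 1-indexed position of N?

8

Pre-order visits the node, then its left subtree, then its right subtree.
Visit U.
At U: go left to D.
  Visit D.
  At D: go left to T.
    T is a leaf — visit T.
  At D: go right to M.
    Visit M.
    At M: go left to B.
      B is a leaf — visit B.
    At M: no right child.
At U: go right to P.
  Visit P.
  At P: go left to J.
    Visit J.
    At J: no left child.
    At J: go right to N.
      Visit N.
      At N: no left child.
      At N: go right to F.
        F is a leaf — visit F.
  At P: go right to K.
    K is a leaf — visit K.
Full pre-order sequence: U, D, T, M, B, P, J, N, F, K.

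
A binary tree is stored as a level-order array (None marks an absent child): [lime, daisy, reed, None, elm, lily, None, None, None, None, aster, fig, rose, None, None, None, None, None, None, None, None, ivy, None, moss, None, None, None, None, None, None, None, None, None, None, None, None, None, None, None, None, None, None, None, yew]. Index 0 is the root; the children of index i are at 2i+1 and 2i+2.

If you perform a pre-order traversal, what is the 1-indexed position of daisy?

2

Pre-order visits the node, then its left subtree, then its right subtree.
Visit lime.
At lime: go left to daisy.
  Visit daisy.
  At daisy: no left child.
  At daisy: go right to elm.
    Visit elm.
    At elm: no left child.
    At elm: go right to aster.
      Visit aster.
      At aster: go left to ivy.
        Visit ivy.
        At ivy: go left to yew.
          yew is a leaf — visit yew.
        At ivy: no right child.
      At aster: no right child.
At lime: go right to reed.
  Visit reed.
  At reed: go left to lily.
    Visit lily.
    At lily: go left to fig.
      Visit fig.
      At fig: go left to moss.
        moss is a leaf — visit moss.
      At fig: no right child.
    At lily: go right to rose.
      rose is a leaf — visit rose.
  At reed: no right child.
Full pre-order sequence: lime, daisy, elm, aster, ivy, yew, reed, lily, fig, moss, rose.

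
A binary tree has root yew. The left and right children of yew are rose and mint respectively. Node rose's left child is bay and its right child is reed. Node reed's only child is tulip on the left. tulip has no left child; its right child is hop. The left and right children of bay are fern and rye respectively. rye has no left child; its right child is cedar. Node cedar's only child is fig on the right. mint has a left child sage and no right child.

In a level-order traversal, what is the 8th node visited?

Level-order visits nodes level by level from the root, left to right within each level.
Level 0: yew
Level 1: rose, mint
Level 2: bay, reed, sage
Level 3: fern, rye, tulip
Level 4: cedar, hop
Level 5: fig
Full level-order sequence: yew, rose, mint, bay, reed, sage, fern, rye, tulip, cedar, hop, fig.

rye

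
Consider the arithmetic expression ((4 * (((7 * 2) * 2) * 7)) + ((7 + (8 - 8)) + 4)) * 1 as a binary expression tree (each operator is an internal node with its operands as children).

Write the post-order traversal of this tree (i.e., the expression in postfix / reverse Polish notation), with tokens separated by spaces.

4 7 2 * 2 * 7 * * 7 8 8 - + 4 + + 1 *

Post-order on an expression tree gives postfix notation: for each operator, emit left operand, right operand, then the operator.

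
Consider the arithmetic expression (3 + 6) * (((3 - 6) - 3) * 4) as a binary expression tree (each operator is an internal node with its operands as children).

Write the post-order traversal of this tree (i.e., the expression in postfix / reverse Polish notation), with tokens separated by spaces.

3 6 + 3 6 - 3 - 4 * *

Post-order on an expression tree gives postfix notation: for each operator, emit left operand, right operand, then the operator.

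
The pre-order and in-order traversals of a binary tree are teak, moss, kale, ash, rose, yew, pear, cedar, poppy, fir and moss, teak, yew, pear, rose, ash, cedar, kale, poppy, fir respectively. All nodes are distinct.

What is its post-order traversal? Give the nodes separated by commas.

The first element of pre-order is the root; it splits in-order into left and right subtrees.
Root teak: left subtree has 1 node {moss}, right has 8 {yew, pear, rose, ash, cedar, kale, poppy, fir}.
  Root kale: left subtree has 5 nodes {yew, pear, rose, ash, cedar}, right has 2 {poppy, fir}.
    Root ash: left subtree has 3 nodes {yew, pear, rose}, right has 1 {cedar}.
      Root rose: left subtree has 2 nodes {yew, pear}, right has 0 { }.
        Root yew: left subtree has 0 nodes { }, right has 1 {pear}.
    Root poppy: left subtree has 0 nodes { }, right has 1 {fir}.

moss, pear, yew, rose, cedar, ash, fir, poppy, kale, teak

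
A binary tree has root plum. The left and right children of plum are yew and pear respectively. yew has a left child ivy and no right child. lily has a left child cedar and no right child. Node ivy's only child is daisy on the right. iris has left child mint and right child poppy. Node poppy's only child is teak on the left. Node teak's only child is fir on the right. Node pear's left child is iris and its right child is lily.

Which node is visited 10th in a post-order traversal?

lily

Post-order visits the left subtree, then the right subtree, then the node.
At plum: go left to yew.
  At yew: go left to ivy.
    At ivy: no left child.
    At ivy: go right to daisy.
      daisy is a leaf — visit daisy.
    Visit ivy.
  At yew: no right child.
  Visit yew.
At plum: go right to pear.
  At pear: go left to iris.
    At iris: go left to mint.
      mint is a leaf — visit mint.
    At iris: go right to poppy.
      At poppy: go left to teak.
        At teak: no left child.
        At teak: go right to fir.
          fir is a leaf — visit fir.
        Visit teak.
      At poppy: no right child.
      Visit poppy.
    Visit iris.
  At pear: go right to lily.
    At lily: go left to cedar.
      cedar is a leaf — visit cedar.
    At lily: no right child.
    Visit lily.
  Visit pear.
Visit plum.
Full post-order sequence: daisy, ivy, yew, mint, fir, teak, poppy, iris, cedar, lily, pear, plum.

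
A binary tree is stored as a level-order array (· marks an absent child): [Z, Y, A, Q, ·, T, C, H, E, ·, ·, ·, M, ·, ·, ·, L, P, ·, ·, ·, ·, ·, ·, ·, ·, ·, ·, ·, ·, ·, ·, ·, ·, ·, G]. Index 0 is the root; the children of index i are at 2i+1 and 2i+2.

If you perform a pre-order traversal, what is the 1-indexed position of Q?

3

Pre-order visits the node, then its left subtree, then its right subtree.
Visit Z.
At Z: go left to Y.
  Visit Y.
  At Y: go left to Q.
    Visit Q.
    At Q: go left to H.
      Visit H.
      At H: no left child.
      At H: go right to L.
        L is a leaf — visit L.
    At Q: go right to E.
      Visit E.
      At E: go left to P.
        Visit P.
        At P: go left to G.
          G is a leaf — visit G.
        At P: no right child.
      At E: no right child.
  At Y: no right child.
At Z: go right to A.
  Visit A.
  At A: go left to T.
    Visit T.
    At T: no left child.
    At T: go right to M.
      M is a leaf — visit M.
  At A: go right to C.
    C is a leaf — visit C.
Full pre-order sequence: Z, Y, Q, H, L, E, P, G, A, T, M, C.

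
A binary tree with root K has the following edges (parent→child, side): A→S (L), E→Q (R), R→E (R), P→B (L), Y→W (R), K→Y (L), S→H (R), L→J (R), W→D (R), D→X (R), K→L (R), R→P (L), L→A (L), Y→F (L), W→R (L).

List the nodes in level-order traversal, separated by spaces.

Level-order visits nodes level by level from the root, left to right within each level.
Level 0: K
Level 1: Y, L
Level 2: F, W, A, J
Level 3: R, D, S
Level 4: P, E, X, H
Level 5: B, Q

K Y L F W A J R D S P E X H B Q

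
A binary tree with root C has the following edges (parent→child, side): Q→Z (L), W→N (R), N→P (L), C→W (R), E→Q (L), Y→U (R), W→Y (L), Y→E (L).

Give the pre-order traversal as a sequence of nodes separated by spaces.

Pre-order visits the node, then its left subtree, then its right subtree.
Visit C.
At C: no left child.
At C: go right to W.
  Visit W.
  At W: go left to Y.
    Visit Y.
    At Y: go left to E.
      Visit E.
      At E: go left to Q.
        Visit Q.
        At Q: go left to Z.
          Z is a leaf — visit Z.
        At Q: no right child.
      At E: no right child.
    At Y: go right to U.
      U is a leaf — visit U.
  At W: go right to N.
    Visit N.
    At N: go left to P.
      P is a leaf — visit P.
    At N: no right child.

C W Y E Q Z U N P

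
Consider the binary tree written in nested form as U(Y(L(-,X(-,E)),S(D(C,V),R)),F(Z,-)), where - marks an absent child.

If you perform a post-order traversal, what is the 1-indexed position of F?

Post-order visits the left subtree, then the right subtree, then the node.
At U: go left to Y.
  At Y: go left to L.
    At L: no left child.
    At L: go right to X.
      At X: no left child.
      At X: go right to E.
        E is a leaf — visit E.
      Visit X.
    Visit L.
  At Y: go right to S.
    At S: go left to D.
      At D: go left to C.
        C is a leaf — visit C.
      At D: go right to V.
        V is a leaf — visit V.
      Visit D.
    At S: go right to R.
      R is a leaf — visit R.
    Visit S.
  Visit Y.
At U: go right to F.
  At F: go left to Z.
    Z is a leaf — visit Z.
  At F: no right child.
  Visit F.
Visit U.
Full post-order sequence: E, X, L, C, V, D, R, S, Y, Z, F, U.

11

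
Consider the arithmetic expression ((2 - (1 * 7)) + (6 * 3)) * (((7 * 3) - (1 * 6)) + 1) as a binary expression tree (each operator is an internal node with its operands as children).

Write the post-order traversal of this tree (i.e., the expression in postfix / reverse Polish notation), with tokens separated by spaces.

Post-order on an expression tree gives postfix notation: for each operator, emit left operand, right operand, then the operator.

2 1 7 * - 6 3 * + 7 3 * 1 6 * - 1 + *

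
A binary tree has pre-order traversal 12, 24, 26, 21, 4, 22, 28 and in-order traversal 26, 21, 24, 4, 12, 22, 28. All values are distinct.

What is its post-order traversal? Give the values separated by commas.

21, 26, 4, 24, 28, 22, 12

The first element of pre-order is the root; it splits in-order into left and right subtrees.
Root 12: left subtree has 4 nodes {26, 21, 24, 4}, right has 2 {22, 28}.
  Root 24: left subtree has 2 nodes {26, 21}, right has 1 {4}.
    Root 26: left subtree has 0 nodes { }, right has 1 {21}.
  Root 22: left subtree has 0 nodes { }, right has 1 {28}.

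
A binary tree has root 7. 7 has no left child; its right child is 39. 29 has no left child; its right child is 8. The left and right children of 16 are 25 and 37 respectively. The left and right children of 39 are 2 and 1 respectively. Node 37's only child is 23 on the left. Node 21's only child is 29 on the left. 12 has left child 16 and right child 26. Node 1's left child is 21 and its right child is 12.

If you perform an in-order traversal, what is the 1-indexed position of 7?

In-order visits the left subtree, then the node, then the right subtree.
At 7: no left child.
Visit 7.
At 7: go right to 39.
  At 39: go left to 2.
    2 is a leaf — visit 2.
  Visit 39.
  At 39: go right to 1.
    At 1: go left to 21.
      At 21: go left to 29.
        At 29: no left child.
        Visit 29.
        At 29: go right to 8.
          8 is a leaf — visit 8.
      Visit 21.
      At 21: no right child.
    Visit 1.
    At 1: go right to 12.
      At 12: go left to 16.
        At 16: go left to 25.
          25 is a leaf — visit 25.
        Visit 16.
        At 16: go right to 37.
          At 37: go left to 23.
            23 is a leaf — visit 23.
          Visit 37.
          At 37: no right child.
      Visit 12.
      At 12: go right to 26.
        26 is a leaf — visit 26.
Full in-order sequence: 7, 2, 39, 29, 8, 21, 1, 25, 16, 23, 37, 12, 26.

1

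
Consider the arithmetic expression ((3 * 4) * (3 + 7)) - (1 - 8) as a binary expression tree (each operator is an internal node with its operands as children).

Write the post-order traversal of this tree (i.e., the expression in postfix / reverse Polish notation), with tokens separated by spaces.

Post-order on an expression tree gives postfix notation: for each operator, emit left operand, right operand, then the operator.

3 4 * 3 7 + * 1 8 - -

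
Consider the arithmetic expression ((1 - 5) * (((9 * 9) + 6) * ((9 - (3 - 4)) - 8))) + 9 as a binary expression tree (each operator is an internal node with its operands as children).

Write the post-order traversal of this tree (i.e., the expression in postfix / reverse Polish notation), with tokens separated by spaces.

1 5 - 9 9 * 6 + 9 3 4 - - 8 - * * 9 +

Post-order on an expression tree gives postfix notation: for each operator, emit left operand, right operand, then the operator.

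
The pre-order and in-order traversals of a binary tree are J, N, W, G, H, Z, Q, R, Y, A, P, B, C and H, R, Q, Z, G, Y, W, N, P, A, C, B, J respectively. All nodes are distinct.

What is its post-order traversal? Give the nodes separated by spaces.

The first element of pre-order is the root; it splits in-order into left and right subtrees.
Root J: left subtree has 12 nodes {H, R, Q, Z, G, Y, W, N, P, A, C, B}, right has 0 { }.
  Root N: left subtree has 7 nodes {H, R, Q, Z, G, Y, W}, right has 4 {P, A, C, B}.
    Root W: left subtree has 6 nodes {H, R, Q, Z, G, Y}, right has 0 { }.
      Root G: left subtree has 4 nodes {H, R, Q, Z}, right has 1 {Y}.
        Root H: left subtree has 0 nodes { }, right has 3 {R, Q, Z}.
          Root Z: left subtree has 2 nodes {R, Q}, right has 0 { }.
            Root Q: left subtree has 1 node {R}, right has 0 { }.
    Root A: left subtree has 1 node {P}, right has 2 {C, B}.
      Root B: left subtree has 1 node {C}, right has 0 { }.

R Q Z H Y G W P C B A N J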